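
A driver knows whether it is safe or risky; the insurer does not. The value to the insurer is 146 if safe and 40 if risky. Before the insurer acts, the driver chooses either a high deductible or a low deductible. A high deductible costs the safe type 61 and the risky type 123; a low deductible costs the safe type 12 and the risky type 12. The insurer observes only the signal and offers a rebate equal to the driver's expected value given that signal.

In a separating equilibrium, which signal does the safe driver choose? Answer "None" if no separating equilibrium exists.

Try safe → high deductible, risky → low deductible:
  If types separate, high deductible earns payment 146 and low deductible earns 40.
  Safe: high deductible gives 146 − 61 = 85; low deductible gives 40 − 12 = 28. No deviation. ✓
  Risky: low deductible gives 40 − 12 = 28; high deductible gives 146 − 123 = 23. No deviation. ✓
Both hold — the safe type sends high deductible.

high deductible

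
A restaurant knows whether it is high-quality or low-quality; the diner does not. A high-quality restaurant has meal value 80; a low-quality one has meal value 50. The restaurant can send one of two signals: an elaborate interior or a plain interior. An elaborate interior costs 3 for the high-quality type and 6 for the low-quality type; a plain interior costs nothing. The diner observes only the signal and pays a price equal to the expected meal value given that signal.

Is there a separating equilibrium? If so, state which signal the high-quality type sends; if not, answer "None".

Try high-quality → elaborate interior, low-quality → plain interior:
  If types separate, elaborate interior earns payment 80 and plain interior earns 50.
  High-quality: elaborate interior gives 80 − 3 = 77; plain interior gives 50 − 0 = 50. No deviation. ✓
  Low-quality: plain interior gives 50 − 0 = 50; elaborate interior gives 80 − 6 = 74. Would deviate. ✗
Try high-quality → plain interior, low-quality → elaborate interior:
  If types separate, plain interior earns payment 80 and elaborate interior earns 50.
  High-quality: plain interior gives 80 − 0 = 80; elaborate interior gives 50 − 3 = 47. No deviation. ✓
  Low-quality: elaborate interior gives 50 − 6 = 44; plain interior gives 80 − 0 = 80. Would deviate. ✗
Neither assignment is incentive-compatible.

None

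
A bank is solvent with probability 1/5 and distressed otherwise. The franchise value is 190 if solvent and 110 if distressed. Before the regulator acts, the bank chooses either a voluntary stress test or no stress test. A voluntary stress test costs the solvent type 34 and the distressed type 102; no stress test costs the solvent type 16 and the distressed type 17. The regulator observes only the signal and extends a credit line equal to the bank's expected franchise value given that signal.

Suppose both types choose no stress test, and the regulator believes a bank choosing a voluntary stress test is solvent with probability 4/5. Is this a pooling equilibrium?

No

At the pooled signal (no stress test) the regulator holds the prior 1/5 and pays 1/5·190 + 4/5·110 = 126. Off-path (stress test) belief 4/5 gives 4/5·190 + 1/5·110 = 174.
Solvent: no stress test gives 126 − 16 = 110; stress test gives 174 − 34 = 140. Deviates. ✗
Distressed: no stress test gives 126 − 17 = 109; stress test gives 174 − 102 = 72. Stays. ✓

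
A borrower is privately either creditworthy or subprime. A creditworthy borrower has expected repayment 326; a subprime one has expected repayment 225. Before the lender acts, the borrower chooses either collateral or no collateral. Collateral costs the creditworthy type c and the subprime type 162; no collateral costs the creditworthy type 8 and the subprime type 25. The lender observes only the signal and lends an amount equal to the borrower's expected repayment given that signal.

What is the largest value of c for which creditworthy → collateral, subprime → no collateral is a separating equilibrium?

109

Under separation: collateral → creditworthy (pays 326); no collateral → subprime (pays 225).
Subprime: 225 − 25 = 200 ≥ 326 − 162 = 164. Holds regardless of c. ✓
Creditworthy: 326 − c ≥ 225 − 8, so c ≤ 326 − 217 = 109.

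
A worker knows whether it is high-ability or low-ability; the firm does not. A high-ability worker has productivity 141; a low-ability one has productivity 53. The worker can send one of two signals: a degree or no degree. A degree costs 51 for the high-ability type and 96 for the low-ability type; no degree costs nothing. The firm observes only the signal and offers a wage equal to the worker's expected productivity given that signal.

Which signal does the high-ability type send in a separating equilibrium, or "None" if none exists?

degree

Try high-ability → degree, low-ability → no degree:
  Under separation the firm infers type exactly: degree → high-ability (pays 141), no degree → low-ability (pays 53).
  High-ability: degree gives 141 − 51 = 90; no degree gives 53 − 0 = 53. No deviation. ✓
  Low-ability: no degree gives 53 − 0 = 53; degree gives 141 − 96 = 45. No deviation. ✓
Both hold — the high-ability type sends degree.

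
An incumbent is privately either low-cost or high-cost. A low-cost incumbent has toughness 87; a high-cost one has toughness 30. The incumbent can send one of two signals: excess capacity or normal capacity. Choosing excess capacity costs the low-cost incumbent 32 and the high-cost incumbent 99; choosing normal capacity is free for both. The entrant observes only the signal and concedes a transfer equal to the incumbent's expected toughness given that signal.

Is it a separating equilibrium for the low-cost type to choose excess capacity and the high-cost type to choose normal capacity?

If types separate, excess capacity earns payment 87 and normal capacity earns 30.
Low-cost: excess capacity gives 87 − 32 = 55; normal capacity gives 30 − 0 = 30. No deviation. ✓
High-cost: normal capacity gives 30 − 0 = 30; excess capacity gives 87 − 99 = -12. No deviation. ✓
Neither type gains from mimicking the other.

Yes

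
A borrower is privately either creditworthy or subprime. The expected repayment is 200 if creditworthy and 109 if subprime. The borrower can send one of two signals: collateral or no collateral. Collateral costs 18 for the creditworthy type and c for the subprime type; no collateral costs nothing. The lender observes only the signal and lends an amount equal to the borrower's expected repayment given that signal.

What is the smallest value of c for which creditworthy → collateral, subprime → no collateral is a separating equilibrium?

Under separation: collateral → creditworthy (pays 200); no collateral → subprime (pays 109).
Creditworthy: 200 − 18 = 182 ≥ 109 − 0 = 109. Holds regardless of c. ✓
Subprime: 109 − 0 ≥ 200 − c, so c ≥ 200 − 109 = 91.

91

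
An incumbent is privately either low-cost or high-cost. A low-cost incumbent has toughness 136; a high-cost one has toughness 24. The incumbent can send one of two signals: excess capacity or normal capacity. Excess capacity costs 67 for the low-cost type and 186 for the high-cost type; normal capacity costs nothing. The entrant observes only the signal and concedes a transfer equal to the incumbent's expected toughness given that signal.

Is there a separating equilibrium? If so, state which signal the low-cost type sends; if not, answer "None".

Try low-cost → excess capacity, high-cost → normal capacity:
  If types separate, excess capacity earns payment 136 and normal capacity earns 24.
  Low-cost: excess capacity gives 136 − 67 = 69; normal capacity gives 24 − 0 = 24. No deviation. ✓
  High-cost: normal capacity gives 24 − 0 = 24; excess capacity gives 136 − 186 = -50. No deviation. ✓
Both hold — the low-cost type sends excess capacity.

excess capacity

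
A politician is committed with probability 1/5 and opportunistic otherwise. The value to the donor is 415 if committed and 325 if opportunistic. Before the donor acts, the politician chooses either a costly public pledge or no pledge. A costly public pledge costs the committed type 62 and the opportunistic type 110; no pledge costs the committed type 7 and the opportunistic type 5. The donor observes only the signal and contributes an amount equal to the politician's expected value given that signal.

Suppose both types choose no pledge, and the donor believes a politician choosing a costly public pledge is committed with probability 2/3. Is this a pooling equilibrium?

Yes

At the pooled signal (no pledge) the donor holds the prior 1/5 and pays 1/5·415 + 4/5·325 = 343. Off-path (pledge) belief 2/3 gives 2/3·415 + 1/3·325 = 385.
Committed: no pledge gives 343 − 7 = 336; pledge gives 385 − 62 = 323. Stays. ✓
Opportunistic: no pledge gives 343 − 5 = 338; pledge gives 385 − 110 = 275. Stays. ✓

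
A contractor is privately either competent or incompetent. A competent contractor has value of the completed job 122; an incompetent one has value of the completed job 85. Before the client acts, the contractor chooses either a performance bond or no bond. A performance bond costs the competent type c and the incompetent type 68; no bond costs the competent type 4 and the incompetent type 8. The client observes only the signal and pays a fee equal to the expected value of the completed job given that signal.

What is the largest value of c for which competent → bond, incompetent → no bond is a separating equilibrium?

Under separation: bond → competent (pays 122); no bond → incompetent (pays 85).
Incompetent: 85 − 8 = 77 ≥ 122 − 68 = 54. Holds regardless of c. ✓
Competent: 122 − c ≥ 85 − 4, so c ≤ 122 − 81 = 41.

41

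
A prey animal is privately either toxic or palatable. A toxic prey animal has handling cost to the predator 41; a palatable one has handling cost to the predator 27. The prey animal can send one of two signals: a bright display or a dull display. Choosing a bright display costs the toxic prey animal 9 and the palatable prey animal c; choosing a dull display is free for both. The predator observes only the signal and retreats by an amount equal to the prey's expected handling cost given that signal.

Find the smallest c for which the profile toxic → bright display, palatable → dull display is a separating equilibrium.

Under separation: bright display → toxic (pays 41); dull display → palatable (pays 27).
Toxic: 41 − 9 = 32 ≥ 27 − 0 = 27. Holds regardless of c. ✓
Palatable: 27 − 0 ≥ 41 − c, so c ≥ 41 − 27 = 14.

14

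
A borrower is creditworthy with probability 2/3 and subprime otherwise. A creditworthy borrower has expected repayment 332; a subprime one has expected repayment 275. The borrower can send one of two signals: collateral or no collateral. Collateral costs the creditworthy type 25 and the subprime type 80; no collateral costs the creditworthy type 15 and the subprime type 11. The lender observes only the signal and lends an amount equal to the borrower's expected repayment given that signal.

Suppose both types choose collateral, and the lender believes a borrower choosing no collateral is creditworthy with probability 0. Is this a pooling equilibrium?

At the pooled signal (collateral) the lender holds the prior 2/3 and pays 2/3·332 + 1/3·275 = 313. Off-path (no collateral) belief 0 gives 0·332 + 1·275 = 275.
Creditworthy: collateral gives 313 − 25 = 288; no collateral gives 275 − 15 = 260. Stays. ✓
Subprime: collateral gives 313 − 80 = 233; no collateral gives 275 − 11 = 264. Deviates. ✗

No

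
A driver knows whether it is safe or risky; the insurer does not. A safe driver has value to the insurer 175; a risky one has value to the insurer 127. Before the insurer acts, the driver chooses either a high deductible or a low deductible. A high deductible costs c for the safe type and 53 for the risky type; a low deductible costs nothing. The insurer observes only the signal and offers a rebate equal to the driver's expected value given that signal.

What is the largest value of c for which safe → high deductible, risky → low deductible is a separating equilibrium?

48

Under separation: high deductible → safe (pays 175); low deductible → risky (pays 127).
Risky: 127 − 0 = 127 ≥ 175 − 53 = 122. Holds regardless of c. ✓
Safe: 175 − c ≥ 127 − 0, so c ≤ 175 − 127 = 48.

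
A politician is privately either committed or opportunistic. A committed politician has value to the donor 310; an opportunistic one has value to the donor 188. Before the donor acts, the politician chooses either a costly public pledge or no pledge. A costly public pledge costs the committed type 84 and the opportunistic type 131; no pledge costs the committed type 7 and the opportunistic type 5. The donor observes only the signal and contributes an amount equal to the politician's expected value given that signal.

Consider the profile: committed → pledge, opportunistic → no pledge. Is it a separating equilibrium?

If types separate, pledge earns payment 310 and no pledge earns 188.
Committed: pledge gives 310 − 84 = 226; no pledge gives 188 − 7 = 181. No deviation. ✓
Opportunistic: no pledge gives 188 − 5 = 183; pledge gives 310 − 131 = 179. No deviation. ✓
Neither type gains from mimicking the other.

Yes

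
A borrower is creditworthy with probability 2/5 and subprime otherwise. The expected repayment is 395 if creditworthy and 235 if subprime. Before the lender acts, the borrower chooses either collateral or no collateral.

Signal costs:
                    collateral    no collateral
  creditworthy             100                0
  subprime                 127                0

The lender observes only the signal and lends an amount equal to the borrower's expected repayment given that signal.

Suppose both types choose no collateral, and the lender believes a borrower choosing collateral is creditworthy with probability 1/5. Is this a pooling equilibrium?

On the equilibrium path (no collateral) the lender holds the prior 2/5 and pays 2/5·395 + 3/5·235 = 299. Off-path (collateral) belief 1/5 gives 1/5·395 + 4/5·235 = 267.
Creditworthy: no collateral gives 299 − 0 = 299; collateral gives 267 − 100 = 167. Stays. ✓
Subprime: no collateral gives 299 − 0 = 299; collateral gives 267 − 127 = 140. Stays. ✓
Beliefs are Bayes-consistent on-path and both types best-respond.

Yes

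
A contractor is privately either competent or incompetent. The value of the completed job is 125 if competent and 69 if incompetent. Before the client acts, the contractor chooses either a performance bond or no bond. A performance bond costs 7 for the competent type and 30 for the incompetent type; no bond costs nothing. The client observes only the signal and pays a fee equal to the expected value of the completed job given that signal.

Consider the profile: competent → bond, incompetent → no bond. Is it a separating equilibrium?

If types separate, bond earns payment 125 and no bond earns 69.
Competent: bond gives 125 − 7 = 118; no bond gives 69 − 0 = 69. No deviation. ✓
Incompetent: no bond gives 69 − 0 = 69; bond gives 125 − 30 = 95. Would deviate. ✗

No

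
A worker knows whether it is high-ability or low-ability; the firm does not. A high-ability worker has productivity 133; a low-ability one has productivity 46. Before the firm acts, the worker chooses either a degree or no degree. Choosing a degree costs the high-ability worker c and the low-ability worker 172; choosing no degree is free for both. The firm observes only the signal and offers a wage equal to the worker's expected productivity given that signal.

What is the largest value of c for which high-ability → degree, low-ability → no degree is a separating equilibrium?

Under separation: degree → high-ability (pays 133); no degree → low-ability (pays 46).
Low-ability: 46 − 0 = 46 ≥ 133 − 172 = -39. Holds regardless of c. ✓
High-ability: 133 − c ≥ 46 − 0, so c ≤ 133 − 46 = 87.

87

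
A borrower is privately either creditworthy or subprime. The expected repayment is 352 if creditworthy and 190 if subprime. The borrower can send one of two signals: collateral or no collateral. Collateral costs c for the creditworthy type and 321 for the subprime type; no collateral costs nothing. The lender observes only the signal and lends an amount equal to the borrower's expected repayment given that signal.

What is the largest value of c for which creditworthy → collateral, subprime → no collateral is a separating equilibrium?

162

Under separation: collateral → creditworthy (pays 352); no collateral → subprime (pays 190).
Subprime: 190 − 0 = 190 ≥ 352 − 321 = 31. Holds regardless of c. ✓
Creditworthy: 352 − c ≥ 190 − 0, so c ≤ 352 − 190 = 162.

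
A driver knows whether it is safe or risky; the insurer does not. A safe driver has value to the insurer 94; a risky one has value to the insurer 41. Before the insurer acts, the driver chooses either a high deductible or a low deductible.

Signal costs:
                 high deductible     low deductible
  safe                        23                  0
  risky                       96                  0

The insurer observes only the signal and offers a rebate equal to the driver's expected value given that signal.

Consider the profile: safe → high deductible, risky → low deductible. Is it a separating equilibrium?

Under separation the insurer infers type exactly: high deductible → safe (pays 94), low deductible → risky (pays 41).
Safe: high deductible gives 94 − 23 = 71; low deductible gives 41 − 0 = 41. No deviation. ✓
Risky: low deductible gives 41 − 0 = 41; high deductible gives 94 − 96 = -2. No deviation. ✓
Neither type gains from mimicking the other.

Yes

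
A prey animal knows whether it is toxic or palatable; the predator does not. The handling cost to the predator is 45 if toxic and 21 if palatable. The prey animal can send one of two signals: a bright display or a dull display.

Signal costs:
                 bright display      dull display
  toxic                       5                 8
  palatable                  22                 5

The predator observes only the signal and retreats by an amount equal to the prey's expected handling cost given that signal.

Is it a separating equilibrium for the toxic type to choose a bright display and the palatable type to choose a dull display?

Under separation the predator infers type exactly: bright display → toxic (pays 45), dull display → palatable (pays 21).
Toxic: bright display gives 45 − 5 = 40; dull display gives 21 − 8 = 13. No deviation. ✓
Palatable: dull display gives 21 − 5 = 16; bright display gives 45 − 22 = 23. Would deviate. ✗

No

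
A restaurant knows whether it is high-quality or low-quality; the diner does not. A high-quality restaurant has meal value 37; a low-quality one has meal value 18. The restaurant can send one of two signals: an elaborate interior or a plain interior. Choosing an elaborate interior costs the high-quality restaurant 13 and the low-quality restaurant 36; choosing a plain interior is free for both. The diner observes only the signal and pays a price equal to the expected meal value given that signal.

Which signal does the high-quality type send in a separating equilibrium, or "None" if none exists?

Try high-quality → elaborate interior, low-quality → plain interior:
  If types separate, elaborate interior earns payment 37 and plain interior earns 18.
  High-quality: elaborate interior gives 37 − 13 = 24; plain interior gives 18 − 0 = 18. No deviation. ✓
  Low-quality: plain interior gives 18 − 0 = 18; elaborate interior gives 37 − 36 = 1. No deviation. ✓
Both hold — the high-quality type sends elaborate interior.

elaborate interior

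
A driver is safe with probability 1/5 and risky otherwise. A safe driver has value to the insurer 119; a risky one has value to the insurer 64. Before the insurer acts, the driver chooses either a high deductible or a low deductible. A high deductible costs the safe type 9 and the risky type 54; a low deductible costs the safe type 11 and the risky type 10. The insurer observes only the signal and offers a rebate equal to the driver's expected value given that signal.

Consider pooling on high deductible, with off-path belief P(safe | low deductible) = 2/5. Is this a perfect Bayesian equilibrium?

No

At the pooled signal (high deductible) the insurer holds the prior 1/5 and pays 1/5·119 + 4/5·64 = 75. Off-path (low deductible) belief 2/5 gives 2/5·119 + 3/5·64 = 86.
Safe: high deductible gives 75 − 9 = 66; low deductible gives 86 − 11 = 75. Deviates. ✗
Risky: high deductible gives 75 − 54 = 21; low deductible gives 86 − 10 = 76. Deviates. ✗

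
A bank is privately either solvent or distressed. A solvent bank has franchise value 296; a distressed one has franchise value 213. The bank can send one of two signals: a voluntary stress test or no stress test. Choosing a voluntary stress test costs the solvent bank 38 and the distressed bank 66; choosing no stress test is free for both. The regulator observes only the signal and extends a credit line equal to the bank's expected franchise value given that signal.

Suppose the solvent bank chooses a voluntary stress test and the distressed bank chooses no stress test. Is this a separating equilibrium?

Under separation the regulator infers type exactly: stress test → solvent (pays 296), no stress test → distressed (pays 213).
Solvent: stress test gives 296 − 38 = 258; no stress test gives 213 − 0 = 213. No deviation. ✓
Distressed: no stress test gives 213 − 0 = 213; stress test gives 296 − 66 = 230. Would deviate. ✗

No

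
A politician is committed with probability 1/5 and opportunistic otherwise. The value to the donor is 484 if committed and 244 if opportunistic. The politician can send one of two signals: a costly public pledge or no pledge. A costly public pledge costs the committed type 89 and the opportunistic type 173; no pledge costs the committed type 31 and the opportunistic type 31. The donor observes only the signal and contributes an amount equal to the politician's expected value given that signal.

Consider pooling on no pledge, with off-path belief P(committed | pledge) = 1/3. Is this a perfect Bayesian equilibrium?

Yes

On the equilibrium path (no pledge) the donor holds the prior 1/5 and pays 1/5·484 + 4/5·244 = 292. Off-path (pledge) belief 1/3 gives 1/3·484 + 2/3·244 = 324.
Committed: no pledge gives 292 − 31 = 261; pledge gives 324 − 89 = 235. Stays. ✓
Opportunistic: no pledge gives 292 − 31 = 261; pledge gives 324 − 173 = 151. Stays. ✓
Beliefs are Bayes-consistent on-path and both types best-respond.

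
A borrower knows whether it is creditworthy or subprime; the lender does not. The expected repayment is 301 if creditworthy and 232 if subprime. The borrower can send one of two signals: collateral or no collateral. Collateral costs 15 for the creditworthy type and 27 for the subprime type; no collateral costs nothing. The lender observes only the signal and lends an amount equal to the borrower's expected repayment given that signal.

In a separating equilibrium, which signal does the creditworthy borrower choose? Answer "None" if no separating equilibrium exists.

None

Try creditworthy → collateral, subprime → no collateral:
  If types separate, collateral earns payment 301 and no collateral earns 232.
  Creditworthy: collateral gives 301 − 15 = 286; no collateral gives 232 − 0 = 232. No deviation. ✓
  Subprime: no collateral gives 232 − 0 = 232; collateral gives 301 − 27 = 274. Would deviate. ✗
Try creditworthy → no collateral, subprime → collateral:
  If types separate, no collateral earns payment 301 and collateral earns 232.
  Creditworthy: no collateral gives 301 − 0 = 301; collateral gives 232 − 15 = 217. No deviation. ✓
  Subprime: collateral gives 232 − 27 = 205; no collateral gives 301 − 0 = 301. Would deviate. ✗
Neither assignment is incentive-compatible.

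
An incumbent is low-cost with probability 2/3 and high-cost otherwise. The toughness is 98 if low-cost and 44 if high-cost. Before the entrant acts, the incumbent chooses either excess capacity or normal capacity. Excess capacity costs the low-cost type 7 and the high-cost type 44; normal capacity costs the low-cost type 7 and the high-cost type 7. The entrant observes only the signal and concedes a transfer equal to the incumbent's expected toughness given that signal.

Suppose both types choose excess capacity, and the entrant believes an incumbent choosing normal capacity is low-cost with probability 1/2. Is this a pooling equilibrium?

No

At the pooled signal (excess capacity) the entrant holds the prior 2/3 and pays 2/3·98 + 1/3·44 = 80. Off-path (normal capacity) belief 1/2 gives 1/2·98 + 1/2·44 = 71.
Low-cost: excess capacity gives 80 − 7 = 73; normal capacity gives 71 − 7 = 64. Stays. ✓
High-cost: excess capacity gives 80 − 44 = 36; normal capacity gives 71 − 7 = 64. Deviates. ✗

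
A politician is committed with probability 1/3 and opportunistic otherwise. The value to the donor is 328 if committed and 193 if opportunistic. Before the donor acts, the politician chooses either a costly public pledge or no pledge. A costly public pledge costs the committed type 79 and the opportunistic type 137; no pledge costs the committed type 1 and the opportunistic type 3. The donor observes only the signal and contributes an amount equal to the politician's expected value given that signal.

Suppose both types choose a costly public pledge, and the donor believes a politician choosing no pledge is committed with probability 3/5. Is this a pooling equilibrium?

On the equilibrium path (pledge) the donor holds the prior 1/3 and pays 1/3·328 + 2/3·193 = 238. Off-path (no pledge) belief 3/5 gives 3/5·328 + 2/5·193 = 274.
Committed: pledge gives 238 − 79 = 159; no pledge gives 274 − 1 = 273. Deviates. ✗
Opportunistic: pledge gives 238 − 137 = 101; no pledge gives 274 − 3 = 271. Deviates. ✗

No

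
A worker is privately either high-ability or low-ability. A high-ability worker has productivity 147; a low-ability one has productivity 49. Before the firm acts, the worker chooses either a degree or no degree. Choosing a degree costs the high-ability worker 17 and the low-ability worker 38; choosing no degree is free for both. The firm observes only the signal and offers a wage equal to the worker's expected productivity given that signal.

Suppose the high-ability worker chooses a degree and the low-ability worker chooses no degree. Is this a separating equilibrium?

No

If types separate, degree earns payment 147 and no degree earns 49.
High-ability: degree gives 147 − 17 = 130; no degree gives 49 − 0 = 49. No deviation. ✓
Low-ability: no degree gives 49 − 0 = 49; degree gives 147 − 38 = 109. Would deviate. ✗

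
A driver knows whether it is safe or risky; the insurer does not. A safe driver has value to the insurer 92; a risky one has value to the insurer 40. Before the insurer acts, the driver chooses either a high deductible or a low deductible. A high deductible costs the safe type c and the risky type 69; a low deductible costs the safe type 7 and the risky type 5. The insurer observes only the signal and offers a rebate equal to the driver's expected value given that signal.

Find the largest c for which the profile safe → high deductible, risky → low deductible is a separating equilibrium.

59

Under separation: high deductible → safe (pays 92); low deductible → risky (pays 40).
Risky: 40 − 5 = 35 ≥ 92 − 69 = 23. Holds regardless of c. ✓
Safe: 92 − c ≥ 40 − 7, so c ≤ 92 − 33 = 59.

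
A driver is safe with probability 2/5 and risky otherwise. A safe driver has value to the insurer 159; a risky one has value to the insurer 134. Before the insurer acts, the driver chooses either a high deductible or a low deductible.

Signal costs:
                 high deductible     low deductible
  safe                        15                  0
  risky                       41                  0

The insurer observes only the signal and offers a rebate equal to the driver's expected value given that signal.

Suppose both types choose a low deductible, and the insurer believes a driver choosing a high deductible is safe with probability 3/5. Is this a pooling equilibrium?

Yes

At the pooled signal (low deductible) the insurer holds the prior 2/5 and pays 2/5·159 + 3/5·134 = 144. Off-path (high deductible) belief 3/5 gives 3/5·159 + 2/5·134 = 149.
Safe: low deductible gives 144 − 0 = 144; high deductible gives 149 − 15 = 134. Stays. ✓
Risky: low deductible gives 144 − 0 = 144; high deductible gives 149 − 41 = 108. Stays. ✓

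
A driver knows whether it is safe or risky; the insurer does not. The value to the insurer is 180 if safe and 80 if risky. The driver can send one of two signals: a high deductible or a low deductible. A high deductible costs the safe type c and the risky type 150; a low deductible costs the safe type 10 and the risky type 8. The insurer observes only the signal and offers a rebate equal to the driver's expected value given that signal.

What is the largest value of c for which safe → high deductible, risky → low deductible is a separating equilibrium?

110

Under separation: high deductible → safe (pays 180); low deductible → risky (pays 80).
Risky: 80 − 8 = 72 ≥ 180 − 150 = 30. Holds regardless of c. ✓
Safe: 180 − c ≥ 80 − 10, so c ≤ 180 − 70 = 110.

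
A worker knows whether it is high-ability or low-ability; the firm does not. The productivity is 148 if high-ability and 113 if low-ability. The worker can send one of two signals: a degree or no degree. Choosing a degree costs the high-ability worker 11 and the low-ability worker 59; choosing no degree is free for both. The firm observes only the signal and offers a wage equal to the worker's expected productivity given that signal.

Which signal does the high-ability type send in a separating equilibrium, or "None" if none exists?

Try high-ability → degree, low-ability → no degree:
  If types separate, degree earns payment 148 and no degree earns 113.
  High-ability: degree gives 148 − 11 = 137; no degree gives 113 − 0 = 113. No deviation. ✓
  Low-ability: no degree gives 113 − 0 = 113; degree gives 148 − 59 = 89. No deviation. ✓
Both hold — the high-ability type sends degree.

degree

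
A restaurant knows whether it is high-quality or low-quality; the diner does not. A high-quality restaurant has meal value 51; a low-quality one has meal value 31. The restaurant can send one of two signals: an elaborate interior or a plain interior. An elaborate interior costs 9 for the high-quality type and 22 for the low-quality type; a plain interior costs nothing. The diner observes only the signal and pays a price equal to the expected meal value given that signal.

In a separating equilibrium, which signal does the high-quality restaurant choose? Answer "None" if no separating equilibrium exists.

Try high-quality → elaborate interior, low-quality → plain interior:
  Under separation the diner infers type exactly: elaborate interior → high-quality (pays 51), plain interior → low-quality (pays 31).
  High-quality: elaborate interior gives 51 − 9 = 42; plain interior gives 31 − 0 = 31. No deviation. ✓
  Low-quality: plain interior gives 31 − 0 = 31; elaborate interior gives 51 − 22 = 29. No deviation. ✓
Both hold — the high-quality type sends elaborate interior.

elaborate interior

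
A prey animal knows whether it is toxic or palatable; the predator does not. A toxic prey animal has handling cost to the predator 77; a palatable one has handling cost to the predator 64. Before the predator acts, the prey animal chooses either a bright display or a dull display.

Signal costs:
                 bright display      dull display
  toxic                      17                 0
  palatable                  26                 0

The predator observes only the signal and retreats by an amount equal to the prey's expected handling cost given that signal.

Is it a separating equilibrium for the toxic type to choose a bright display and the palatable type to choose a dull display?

If types separate, bright display earns payment 77 and dull display earns 64.
Toxic: bright display gives 77 − 17 = 60; dull display gives 64 − 0 = 64. Would deviate. ✗
Palatable: dull display gives 64 − 0 = 64; bright display gives 77 − 26 = 51. No deviation. ✓

No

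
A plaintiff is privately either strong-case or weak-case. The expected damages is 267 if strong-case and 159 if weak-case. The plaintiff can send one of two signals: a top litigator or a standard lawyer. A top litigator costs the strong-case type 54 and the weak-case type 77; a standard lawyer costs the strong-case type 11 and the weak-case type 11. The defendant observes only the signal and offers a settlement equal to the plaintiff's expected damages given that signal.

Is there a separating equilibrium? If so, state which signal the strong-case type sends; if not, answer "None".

None

Try strong-case → top litigator, weak-case → standard lawyer:
  Under separation the defendant infers type exactly: top litigator → strong-case (pays 267), standard lawyer → weak-case (pays 159).
  Strong-case: top litigator gives 267 − 54 = 213; standard lawyer gives 159 − 11 = 148. No deviation. ✓
  Weak-case: standard lawyer gives 159 − 11 = 148; top litigator gives 267 − 77 = 190. Would deviate. ✗
Try strong-case → standard lawyer, weak-case → top litigator:
  Under separation the defendant infers type exactly: standard lawyer → strong-case (pays 267), top litigator → weak-case (pays 159).
  Strong-case: standard lawyer gives 267 − 11 = 256; top litigator gives 159 − 54 = 105. No deviation. ✓
  Weak-case: top litigator gives 159 − 77 = 82; standard lawyer gives 267 − 11 = 256. Would deviate. ✗
Neither assignment is incentive-compatible.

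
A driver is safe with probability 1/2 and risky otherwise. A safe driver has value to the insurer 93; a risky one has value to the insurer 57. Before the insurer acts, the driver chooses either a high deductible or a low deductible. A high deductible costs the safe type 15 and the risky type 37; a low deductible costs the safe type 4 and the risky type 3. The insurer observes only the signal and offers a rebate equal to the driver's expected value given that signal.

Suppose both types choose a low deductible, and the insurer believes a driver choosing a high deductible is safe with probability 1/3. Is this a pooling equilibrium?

Yes

On the equilibrium path (low deductible) the insurer holds the prior 1/2 and pays 1/2·93 + 1/2·57 = 75. Off-path (high deductible) belief 1/3 gives 1/3·93 + 2/3·57 = 69.
Safe: low deductible gives 75 − 4 = 71; high deductible gives 69 − 15 = 54. Stays. ✓
Risky: low deductible gives 75 − 3 = 72; high deductible gives 69 − 37 = 32. Stays. ✓
Beliefs are Bayes-consistent on-path and both types best-respond.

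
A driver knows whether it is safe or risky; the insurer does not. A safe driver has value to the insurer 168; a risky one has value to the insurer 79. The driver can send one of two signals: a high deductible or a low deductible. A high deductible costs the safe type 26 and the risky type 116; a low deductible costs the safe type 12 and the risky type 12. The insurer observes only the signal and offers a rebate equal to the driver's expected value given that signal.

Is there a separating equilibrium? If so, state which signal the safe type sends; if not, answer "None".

Try safe → high deductible, risky → low deductible:
  Under separation the insurer infers type exactly: high deductible → safe (pays 168), low deductible → risky (pays 79).
  Safe: high deductible gives 168 − 26 = 142; low deductible gives 79 − 12 = 67. No deviation. ✓
  Risky: low deductible gives 79 − 12 = 67; high deductible gives 168 − 116 = 52. No deviation. ✓
Both hold — the safe type sends high deductible.

high deductible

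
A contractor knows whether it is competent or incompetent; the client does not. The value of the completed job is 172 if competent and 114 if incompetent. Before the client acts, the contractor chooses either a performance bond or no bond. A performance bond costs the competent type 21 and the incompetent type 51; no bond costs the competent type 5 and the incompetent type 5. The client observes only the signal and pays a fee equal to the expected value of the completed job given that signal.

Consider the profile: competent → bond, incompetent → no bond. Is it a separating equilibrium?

Under separation the client infers type exactly: bond → competent (pays 172), no bond → incompetent (pays 114).
Competent: bond gives 172 − 21 = 151; no bond gives 114 − 5 = 109. No deviation. ✓
Incompetent: no bond gives 114 − 5 = 109; bond gives 172 − 51 = 121. Would deviate. ✗

No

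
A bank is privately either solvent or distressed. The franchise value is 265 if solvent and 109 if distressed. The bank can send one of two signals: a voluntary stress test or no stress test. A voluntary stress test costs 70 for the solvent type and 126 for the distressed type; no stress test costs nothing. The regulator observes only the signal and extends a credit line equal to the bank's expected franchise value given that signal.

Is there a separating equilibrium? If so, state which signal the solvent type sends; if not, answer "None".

None

Try solvent → stress test, distressed → no stress test:
  Under separation the regulator infers type exactly: stress test → solvent (pays 265), no stress test → distressed (pays 109).
  Solvent: stress test gives 265 − 70 = 195; no stress test gives 109 − 0 = 109. No deviation. ✓
  Distressed: no stress test gives 109 − 0 = 109; stress test gives 265 − 126 = 139. Would deviate. ✗
Try solvent → no stress test, distressed → stress test:
  Under separation the regulator infers type exactly: no stress test → solvent (pays 265), stress test → distressed (pays 109).
  Solvent: no stress test gives 265 − 0 = 265; stress test gives 109 − 70 = 39. No deviation. ✓
  Distressed: stress test gives 109 − 126 = -17; no stress test gives 265 − 0 = 265. Would deviate. ✗
Neither assignment is incentive-compatible.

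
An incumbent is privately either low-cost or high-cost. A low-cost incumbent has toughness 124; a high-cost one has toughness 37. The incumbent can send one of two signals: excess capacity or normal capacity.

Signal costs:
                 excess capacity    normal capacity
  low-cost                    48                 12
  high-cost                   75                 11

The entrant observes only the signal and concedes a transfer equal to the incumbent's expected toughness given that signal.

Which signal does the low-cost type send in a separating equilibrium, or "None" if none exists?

None

Try low-cost → excess capacity, high-cost → normal capacity:
  Under separation the entrant infers type exactly: excess capacity → low-cost (pays 124), normal capacity → high-cost (pays 37).
  Low-cost: excess capacity gives 124 − 48 = 76; normal capacity gives 37 − 12 = 25. No deviation. ✓
  High-cost: normal capacity gives 37 − 11 = 26; excess capacity gives 124 − 75 = 49. Would deviate. ✗
Try low-cost → normal capacity, high-cost → excess capacity:
  Under separation the entrant infers type exactly: normal capacity → low-cost (pays 124), excess capacity → high-cost (pays 37).
  Low-cost: normal capacity gives 124 − 12 = 112; excess capacity gives 37 − 48 = -11. No deviation. ✓
  High-cost: excess capacity gives 37 − 75 = -38; normal capacity gives 124 − 11 = 113. Would deviate. ✗
Neither assignment is incentive-compatible.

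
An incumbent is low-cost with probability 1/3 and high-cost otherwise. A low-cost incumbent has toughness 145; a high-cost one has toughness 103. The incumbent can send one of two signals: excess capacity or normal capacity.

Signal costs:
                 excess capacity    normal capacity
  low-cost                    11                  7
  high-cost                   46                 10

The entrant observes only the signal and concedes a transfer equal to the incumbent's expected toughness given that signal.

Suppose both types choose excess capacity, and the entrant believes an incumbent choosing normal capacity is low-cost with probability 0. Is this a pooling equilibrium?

No

On the equilibrium path (excess capacity) the entrant holds the prior 1/3 and pays 1/3·145 + 2/3·103 = 117. Off-path (normal capacity) belief 0 gives 0·145 + 1·103 = 103.
Low-cost: excess capacity gives 117 − 11 = 106; normal capacity gives 103 − 7 = 96. Stays. ✓
High-cost: excess capacity gives 117 − 46 = 71; normal capacity gives 103 − 10 = 93. Deviates. ✗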